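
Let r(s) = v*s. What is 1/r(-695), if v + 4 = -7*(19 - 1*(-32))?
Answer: 1/250895 ≈ 3.9857e-6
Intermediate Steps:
v = -361 (v = -4 - 7*(19 - 1*(-32)) = -4 - 7*(19 + 32) = -4 - 7*51 = -4 - 357 = -361)
r(s) = -361*s
1/r(-695) = 1/(-361*(-695)) = 1/250895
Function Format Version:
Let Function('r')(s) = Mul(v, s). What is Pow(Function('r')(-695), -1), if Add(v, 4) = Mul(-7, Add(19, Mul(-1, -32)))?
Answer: Rational(1, 250895) ≈ 3.9857e-6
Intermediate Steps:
v = -361 (v = Add(-4, Mul(-7, Add(19, Mul(-1, -32)))) = Add(-4, Mul(-7, Add(19, 32))) = Add(-4, Mul(-7, 51)) = Add(-4, -357) = -361)
Function('r')(s) = Mul(-361, s)
Pow(Function('r')(-695), -1) = Pow(Mul(-361, -695), -1) = Pow(250895, -1) = Rational(1, 250895)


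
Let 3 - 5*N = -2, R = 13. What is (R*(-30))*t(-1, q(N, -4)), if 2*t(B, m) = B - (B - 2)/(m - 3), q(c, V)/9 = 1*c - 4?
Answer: 429/2 ≈ 214.50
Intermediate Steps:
N = 1 (N = ⅗ - ⅕*(-2) = ⅗ + ⅖ = 1)
q(c, V) = -36 + 9*c (q(c, V) = 9*(1*c - 4) = 9*(c - 4) = 9*(-4 + c) = -36 + 9*c)
t(B, m) = B/2 - (-2 + B)/(2*(-3 + m)) (t(B, m) = (B - (B - 2)/(m - 3))/2 = (B - (-2 + B)/(-3 + m))/2 = B/2 - (-2 + B)/(2*(-3 + m)))
(R*(-30))*t(-1, q(N, -4)) = (13*(-30))*((2 - 4*(-1) - (-36 + 9*1))/(2*(-3 + (-36 + 9*1)))) = -195*(2 + 4 - (-36 + 9))/(-3 + (-36 + 9)) = -195*(2 + 4 - 1*(-27))/(-3 - 27) = -195*(2 + 4 + 27)/(-30) = -195*(-1)*33/30 = -390*(-11/20) = 429/2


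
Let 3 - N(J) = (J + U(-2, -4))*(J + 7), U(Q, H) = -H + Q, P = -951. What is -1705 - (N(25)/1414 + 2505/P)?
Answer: -108970309/64034 ≈ -1701.8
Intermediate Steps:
U(Q, H) = Q - H
N(J) = 3 - (2 + J)*(7 + J) (N(J) = 3 - (J + (-2 - 1*(-4)))*(J + 7) = 3 - (J + (-2 + 4))*(7 + J) = 3 - (J + 2)*(7 + J) = 3 - (2 + J)*(7 + J))
-1705 - (N(25)/1414 + 2505/P) = -1705 - ((-11 - 1*25² - 9*25)/1414 + 2505/(-951)) = -1705 - ((-11 - 1*625 - 225)*(1/1414) + 2505*(-1/951)) = -1705 - ((-11 - 625 - 225)*(1/1414) - 835/317) = -1705 - (-861*1/1414 - 835/317) = -1705 - (-123/202 - 835/317) = -1705 - 1*(-207661/64034) = -1705 + 207661/64034 = -108970309/64034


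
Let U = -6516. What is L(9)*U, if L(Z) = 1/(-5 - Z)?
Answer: 3258/7 ≈ 465.43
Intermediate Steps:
L(9)*U = -1/(5 + 9)*(-6516) = -1/14*(-6516) = 3258/7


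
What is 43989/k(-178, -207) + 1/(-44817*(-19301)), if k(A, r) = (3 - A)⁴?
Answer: 38052126489034/928403763263073957 ≈ 4.0987e-5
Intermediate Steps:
43989/k(-178, -207) + 1/(-44817*(-19301)) = 43989/((-3 - 178)⁴) + 1/(-44817*(-19301)) = 43989/((-181)⁴) - 1/44817*(-1/19301) = 43989/1073283121 + 1/865012917 = 38052126489034/928403763263073957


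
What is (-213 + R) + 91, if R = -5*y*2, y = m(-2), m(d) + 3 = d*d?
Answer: -132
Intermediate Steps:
m(d) = -3 + d² (m(d) = -3 + d*d = -3 + d²)
y = 1 (y = -3 + (-2)² = -3 + 4 = 1)
R = -10 (R = -5*1*2 = -5*2 = -10)
(-213 + R) + 91 = (-213 - 10) + 91 = -223 + 91 = -132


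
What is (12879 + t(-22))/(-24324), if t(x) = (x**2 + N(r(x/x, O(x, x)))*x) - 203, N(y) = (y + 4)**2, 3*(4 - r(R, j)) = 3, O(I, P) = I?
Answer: -6041/12162 ≈ -0.49671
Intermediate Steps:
r(R, j) = 3 (r(R, j) = 4 - 1/3*3 = 4 - 1 = 3)
N(y) = (4 + y)**2
t(x) = -203 + x**2 + 49*x (t(x) = (x**2 + (4 + 3)**2*x) - 203 = (x**2 + 7**2*x) - 203 = (x**2 + 49*x) - 203 = -203 + x**2 + 49*x)
(12879 + t(-22))/(-24324) = (12879 + (-203 + (-22)**2 + 49*(-22)))/(-24324) = (12879 + (-203 + 484 - 1078))*(-1/24324) = (12879 - 797)*(-1/24324) = 12082*(-1/24324) = -6041/12162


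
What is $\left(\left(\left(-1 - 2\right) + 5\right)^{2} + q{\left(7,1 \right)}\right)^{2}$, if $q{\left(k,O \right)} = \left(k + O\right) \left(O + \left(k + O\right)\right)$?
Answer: $5776$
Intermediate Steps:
$q{\left(k,O \right)} = \left(O + k\right) \left(k + 2 O\right)$ ($q{\left(k,O \right)} = \left(O + k\right) \left(O + \left(O + k\right)\right) = \left(O + k\right) \left(k + 2 O\right)$)
$\left(\left(\left(-1 - 2\right) + 5\right)^{2} + q{\left(7,1 \right)}\right)^{2} = \left(\left(\left(-1 - 2\right) + 5\right)^{2} + \left(7^{2} + 2 \cdot 1^{2} + 3 \cdot 1 \cdot 7\right)\right)^{2} = \left(\left(-3 + 5\right)^{2} + \left(49 + 2 \cdot 1 + 21\right)\right)^{2} = \left(2^{2} + \left(49 + 2 + 21\right)\right)^{2} = \left(4 + 72\right)^{2} = 76^{2} = 5776$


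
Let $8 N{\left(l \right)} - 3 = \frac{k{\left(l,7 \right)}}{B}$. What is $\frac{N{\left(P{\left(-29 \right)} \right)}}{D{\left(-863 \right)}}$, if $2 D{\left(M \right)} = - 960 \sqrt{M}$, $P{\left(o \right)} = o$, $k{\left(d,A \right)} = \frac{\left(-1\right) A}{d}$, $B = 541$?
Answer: $\frac{23537 i \sqrt{863}}{25996045440} \approx 2.6598 \cdot 10^{-5} i$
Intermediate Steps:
$k{\left(d,A \right)} = - \frac{A}{d}$
$N{\left(l \right)} = \frac{3}{8} - \frac{7}{4328 l}$ ($N{\left(l \right)} = \frac{3}{8} + \frac{\left(-1\right) 7 \frac{1}{l} \frac{1}{541}}{8} = \frac{3}{8} + \frac{- \frac{7}{l} \frac{1}{541}}{8} = \frac{3}{8} + \frac{\left(- \frac{7}{541}\right) \frac{1}{l}}{8} = \frac{3}{8} - \frac{7}{4328 l}$)
$D{\left(M \right)} = - 480 \sqrt{M}$ ($D{\left(M \right)} = \frac{\left(-960\right) \sqrt{M}}{2} = - 480 \sqrt{M}$)
$\frac{N{\left(P{\left(-29 \right)} \right)}}{D{\left(-863 \right)}} = \frac{\frac{1}{4328} \frac{1}{-29} \left(-7 + 1623 \left(-29\right)\right)}{\left(-480\right) \sqrt{-863}} = \frac{\frac{1}{4328} \left(- \frac{1}{29}\right) \left(-7 - 47067\right)}{\left(-480\right) i \sqrt{863}} = \frac{\frac{1}{4328} \left(- \frac{1}{29}\right) \left(-47074\right)}{\left(-480\right) i \sqrt{863}} = \frac{23537 \frac{i \sqrt{863}}{414240}}{62756} = \frac{23537 i \sqrt{863}}{25996045440}$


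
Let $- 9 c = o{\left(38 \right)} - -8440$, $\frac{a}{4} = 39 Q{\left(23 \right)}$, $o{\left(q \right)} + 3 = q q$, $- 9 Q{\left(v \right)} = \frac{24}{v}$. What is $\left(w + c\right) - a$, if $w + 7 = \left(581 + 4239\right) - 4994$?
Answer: $- \frac{260986}{207} \approx -1260.8$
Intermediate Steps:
$Q{\left(v \right)} = - \frac{8}{3 v}$ ($Q{\left(v \right)} = - \frac{24 \frac{1}{v}}{9} = - \frac{8}{3 v}$)
$o{\left(q \right)} = -3 + q^{2}$ ($o{\left(q \right)} = -3 + q q = -3 + q^{2}$)
$a = - \frac{416}{23}$ ($a = 4 \cdot 39 \left(- \frac{8}{3 \cdot 23}\right) = 4 \cdot 39 \left(\left(- \frac{8}{3}\right) \frac{1}{23}\right) = 4 \cdot 39 \left(- \frac{8}{69}\right) = 4 \left(- \frac{104}{23}\right) = - \frac{416}{23} \approx -18.087$)
$w = -181$ ($w = -7 + \left(\left(581 + 4239\right) - 4994\right) = -7 + \left(4820 - 4994\right) = -7 - 174 = -181$)
$c = - \frac{9881}{9}$ ($c = - \frac{\left(-3 + 38^{2}\right) - -8440}{9} = - \frac{\left(-3 + 1444\right) + 8440}{9} = - \frac{1441 + 8440}{9} = \left(- \frac{1}{9}\right) 9881 = - \frac{9881}{9} \approx -1097.9$)
$\left(w + c\right) - a = \left(-181 - \frac{9881}{9}\right) - - \frac{416}{23} = - \frac{11510}{9} + \frac{416}{23} = - \frac{260986}{207}$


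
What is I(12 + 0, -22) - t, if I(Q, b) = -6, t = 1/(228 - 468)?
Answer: -1439/240 ≈ -5.9958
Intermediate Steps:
t = -1/240 (t = 1/(-240) = -1/240 ≈ -0.0041667)
I(12 + 0, -22) - t = -6 - 1*(-1/240) = -6 + 1/240 = -1439/240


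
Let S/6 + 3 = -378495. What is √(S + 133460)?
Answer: 2*I*√534382 ≈ 1462.0*I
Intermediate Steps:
S = -2270988 (S = -18 + 6*(-378495) = -18 - 2270970 = -2270988)
√(S + 133460) = √(-2270988 + 133460) = √(-2137528) = 2*I*√534382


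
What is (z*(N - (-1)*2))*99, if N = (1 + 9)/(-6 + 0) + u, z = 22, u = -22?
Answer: -47190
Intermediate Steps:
N = -71/3 (N = (1 + 9)/(-6 + 0) - 22 = 10/(-6) - 22 = 10*(-1/6) - 22 = -5/3 - 22 = -71/3 ≈ -23.667)
(z*(N - (-1)*2))*99 = (22*(-71/3 - (-1)*2))*99 = (22*(-71/3 - 1*(-2)))*99 = (22*(-71/3 + 2))*99 = (22*(-65/3))*99 = -1430/3*99 = -47190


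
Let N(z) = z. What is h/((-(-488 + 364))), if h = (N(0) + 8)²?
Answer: 16/31 ≈ 0.51613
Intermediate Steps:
h = 64 (h = (0 + 8)² = 8² = 64)
h/((-(-488 + 364))) = 64/((-(-488 + 364))) = 64/((-1*(-124))) = 64/124 = 64*(1/124) = 16/31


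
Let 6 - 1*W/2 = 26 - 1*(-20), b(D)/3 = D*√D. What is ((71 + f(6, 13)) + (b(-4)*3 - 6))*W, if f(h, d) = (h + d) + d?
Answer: -7760 + 5760*I ≈ -7760.0 + 5760.0*I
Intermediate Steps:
b(D) = 3*D^(3/2) (b(D) = 3*(D*√D) = 3*D^(3/2))
f(h, d) = h + 2*d (f(h, d) = (d + h) + d = h + 2*d)
W = -80 (W = 12 - 2*(26 - 1*(-20)) = 12 - 2*(26 + 20) = 12 - 2*46 = 12 - 92 = -80)
((71 + f(6, 13)) + (b(-4)*3 - 6))*W = ((71 + (6 + 2*13)) + ((3*(-4)^(3/2))*3 - 6))*(-80) = ((71 + (6 + 26)) + ((3*(-8*I))*3 - 6))*(-80) = ((71 + 32) + (-24*I*3 - 6))*(-80) = (103 + (-72*I - 6))*(-80) = (103 + (-6 - 72*I))*(-80) = (97 - 72*I)*(-80) = -7760 + 5760*I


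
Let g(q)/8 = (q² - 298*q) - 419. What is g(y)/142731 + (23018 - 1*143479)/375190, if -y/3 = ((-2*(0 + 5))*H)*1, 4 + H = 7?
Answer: -74639610271/53551243890 ≈ -1.3938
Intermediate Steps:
H = 3 (H = -4 + 7 = 3)
y = 90 (y = -3*-2*(0 + 5)*3 = -3*-2*5*3 = -3*(-10*3) = -(-90) = -3*(-30) = 90)
g(q) = -3352 - 2384*q + 8*q² (g(q) = 8*((q² - 298*q) - 419) = 8*(-419 + q² - 298*q) = -3352 - 2384*q + 8*q²)
g(y)/142731 + (23018 - 1*143479)/375190 = (-3352 - 2384*90 + 8*90²)/142731 + (23018 - 1*143479)/375190 = (-3352 - 214560 + 8*8100)*(1/142731) + (23018 - 143479)*(1/375190) = (-3352 - 214560 + 64800)*(1/142731) - 120461*1/375190 = -153112*1/142731 - 120461/375190 = -153112/142731 - 120461/375190 = -74639610271/53551243890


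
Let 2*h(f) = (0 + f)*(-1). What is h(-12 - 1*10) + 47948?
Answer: 47959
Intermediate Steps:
h(f) = -f/2 (h(f) = ((0 + f)*(-1))/2 = (f*(-1))/2 = (-f)/2 = -f/2)
h(-12 - 1*10) + 47948 = -(-12 - 1*10)/2 + 47948 = -(-12 - 10)/2 + 47948 = -½*(-22) + 47948 = 11 + 47948 = 47959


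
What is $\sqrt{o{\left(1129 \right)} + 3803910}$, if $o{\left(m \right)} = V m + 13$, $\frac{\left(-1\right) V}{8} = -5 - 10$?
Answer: $\sqrt{3939403} \approx 1984.8$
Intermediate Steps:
$V = 120$ ($V = - 8 \left(-5 - 10\right) = \left(-8\right) \left(-15\right) = 120$)
$o{\left(m \right)} = 13 + 120 m$ ($o{\left(m \right)} = 120 m + 13 = 13 + 120 m$)
$\sqrt{o{\left(1129 \right)} + 3803910} = \sqrt{\left(13 + 120 \cdot 1129\right) + 3803910} = \sqrt{\left(13 + 135480\right) + 3803910} = \sqrt{135493 + 3803910} = \sqrt{3939403}$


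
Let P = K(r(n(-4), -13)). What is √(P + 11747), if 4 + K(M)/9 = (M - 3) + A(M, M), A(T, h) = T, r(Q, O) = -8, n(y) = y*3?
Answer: 2*√2885 ≈ 107.42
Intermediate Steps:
n(y) = 3*y
K(M) = -63 + 18*M (K(M) = -36 + 9*((M - 3) + M) = -36 + 9*((-3 + M) + M) = -36 + 9*(-3 + 2*M) = -36 + (-27 + 18*M) = -63 + 18*M)
P = -207 (P = -63 + 18*(-8) = -63 - 144 = -207)
√(P + 11747) = √(-207 + 11747) = √11540 = 2*√2885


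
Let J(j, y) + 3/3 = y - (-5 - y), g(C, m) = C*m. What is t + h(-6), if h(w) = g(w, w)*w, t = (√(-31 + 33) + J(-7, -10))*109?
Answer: -1960 + 109*√2 ≈ -1805.9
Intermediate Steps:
J(j, y) = 4 + 2*y (J(j, y) = -1 + (y - (-5 - y)) = -1 + (y + (5 + y)) = -1 + (5 + 2*y) = 4 + 2*y)
t = -1744 + 109*√2 (t = (√(-31 + 33) + (4 + 2*(-10)))*109 = (√2 + (4 - 20))*109 = (√2 - 16)*109 = (-16 + √2)*109 = -1744 + 109*√2 ≈ -1589.9)
h(w) = w³ (h(w) = (w*w)*w = w²*w = w³)
t + h(-6) = (-1744 + 109*√2) + (-6)³ = (-1744 + 109*√2) - 216 = -1960 + 109*√2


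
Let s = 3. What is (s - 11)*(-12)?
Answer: 96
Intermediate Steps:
(s - 11)*(-12) = (3 - 11)*(-12) = -8*(-12) = 96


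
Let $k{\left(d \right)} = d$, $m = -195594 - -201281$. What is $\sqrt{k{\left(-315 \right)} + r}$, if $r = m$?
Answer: $2 \sqrt{1343} \approx 73.294$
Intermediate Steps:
$m = 5687$ ($m = -195594 + 201281 = 5687$)
$r = 5687$
$\sqrt{k{\left(-315 \right)} + r} = \sqrt{-315 + 5687} = \sqrt{5372} = 2 \sqrt{1343}$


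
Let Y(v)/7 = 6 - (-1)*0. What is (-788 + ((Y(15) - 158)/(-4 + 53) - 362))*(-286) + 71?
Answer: 16152755/49 ≈ 3.2965e+5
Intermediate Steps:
Y(v) = 42 (Y(v) = 7*(6 - (-1)*0) = 7*(6 - 1*0) = 7*(6 + 0) = 7*6 = 42)
(-788 + ((Y(15) - 158)/(-4 + 53) - 362))*(-286) + 71 = (-788 + ((42 - 158)/(-4 + 53) - 362))*(-286) + 71 = (-788 + (-116/49 - 362))*(-286) + 71 = (-788 - 17854/49)*(-286) + 71 = -56466/49*(-286) + 71 = 16149276/49 + 71 = 16152755/49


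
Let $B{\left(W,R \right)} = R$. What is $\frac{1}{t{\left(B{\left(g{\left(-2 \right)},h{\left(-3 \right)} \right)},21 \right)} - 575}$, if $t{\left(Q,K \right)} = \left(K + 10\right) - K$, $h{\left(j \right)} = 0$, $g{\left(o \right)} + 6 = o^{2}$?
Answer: $- \frac{1}{565} \approx -0.0017699$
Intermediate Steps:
$g{\left(o \right)} = -6 + o^{2}$
$t{\left(Q,K \right)} = 10$ ($t{\left(Q,K \right)} = \left(10 + K\right) - K = 10$)
$\frac{1}{t{\left(B{\left(g{\left(-2 \right)},h{\left(-3 \right)} \right)},21 \right)} - 575} = \frac{1}{10 - 575} = \frac{1}{-565} = - \frac{1}{565}$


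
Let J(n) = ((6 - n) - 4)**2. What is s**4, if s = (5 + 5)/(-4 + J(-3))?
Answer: 10000/194481 ≈ 0.051419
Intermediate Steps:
J(n) = (2 - n)**2
s = 10/21 (s = (5 + 5)/(-4 + (-2 - 3)**2) = 10/(-4 + (-5)**2) = 10/(-4 + 25) = 10/21 ≈ 0.47619)
s**4 = (10/21)**4 = 10000/194481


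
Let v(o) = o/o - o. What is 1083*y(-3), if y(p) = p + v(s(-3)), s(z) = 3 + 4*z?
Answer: 7581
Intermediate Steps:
v(o) = 1 - o
y(p) = 10 + p (y(p) = p + (1 - (3 + 4*(-3))) = p + (1 - (3 - 12)) = p + (1 - 1*(-9)) = p + (1 + 9) = p + 10 = 10 + p)
1083*y(-3) = 1083*(10 - 3) = 1083*7 = 7581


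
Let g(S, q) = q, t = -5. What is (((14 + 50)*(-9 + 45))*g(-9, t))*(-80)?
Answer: 921600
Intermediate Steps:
(((14 + 50)*(-9 + 45))*g(-9, t))*(-80) = (((14 + 50)*(-9 + 45))*(-5))*(-80) = ((64*36)*(-5))*(-80) = (2304*(-5))*(-80) = -11520*(-80) = 921600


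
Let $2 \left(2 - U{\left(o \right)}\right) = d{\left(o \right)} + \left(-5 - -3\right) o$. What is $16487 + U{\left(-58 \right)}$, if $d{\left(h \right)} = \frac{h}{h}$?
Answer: $\frac{32861}{2} \approx 16431.0$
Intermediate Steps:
$d{\left(h \right)} = 1$
$U{\left(o \right)} = \frac{3}{2} + o$ ($U{\left(o \right)} = 2 - \frac{1 + \left(-5 - -3\right) o}{2} = 2 - \frac{1 + \left(-5 + 3\right) o}{2} = 2 - \frac{1 - 2 o}{2} = 2 + \left(- \frac{1}{2} + o\right) = \frac{3}{2} + o$)
$16487 + U{\left(-58 \right)} = 16487 + \left(\frac{3}{2} - 58\right) = 16487 - \frac{113}{2} = \frac{32861}{2}$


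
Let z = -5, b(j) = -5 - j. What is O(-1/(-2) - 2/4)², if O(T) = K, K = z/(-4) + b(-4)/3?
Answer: 121/144 ≈ 0.84028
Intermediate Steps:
K = 11/12 (K = -5/(-4) + (-5 - 1*(-4))/3 = -5*(-¼) + (-5 + 4)*(⅓) = 5/4 - 1*⅓ = 5/4 - ⅓ = 11/12 ≈ 0.91667)
O(T) = 11/12
O(-1/(-2) - 2/4)² = (11/12)² = 121/144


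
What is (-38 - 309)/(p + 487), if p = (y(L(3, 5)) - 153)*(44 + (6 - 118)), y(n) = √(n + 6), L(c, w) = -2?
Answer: -347/10755 ≈ -0.032264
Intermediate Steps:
y(n) = √(6 + n)
p = 10268 (p = (√(6 - 2) - 153)*(44 + (6 - 118)) = (√4 - 153)*(44 - 112) = (2 - 153)*(-68) = -151*(-68) = 10268)
(-38 - 309)/(p + 487) = (-38 - 309)/(10268 + 487) = -347/10755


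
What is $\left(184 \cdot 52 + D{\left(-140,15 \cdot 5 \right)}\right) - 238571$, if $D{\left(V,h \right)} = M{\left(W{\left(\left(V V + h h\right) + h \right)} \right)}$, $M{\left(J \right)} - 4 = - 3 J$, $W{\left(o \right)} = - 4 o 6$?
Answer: $1592601$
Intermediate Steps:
$W{\left(o \right)} = - 24 o$
$M{\left(J \right)} = 4 - 3 J$
$D{\left(V,h \right)} = 4 + 72 h + 72 V^{2} + 72 h^{2}$ ($D{\left(V,h \right)} = 4 - 3 \left(- 24 \left(\left(V V + h h\right) + h\right)\right) = 4 - 3 \left(- 24 \left(\left(V^{2} + h^{2}\right) + h\right)\right) = 4 - 3 \left(- 24 \left(h + V^{2} + h^{2}\right)\right) = 4 - 3 \left(- 24 h - 24 V^{2} - 24 h^{2}\right) = 4 + \left(72 h + 72 V^{2} + 72 h^{2}\right) = 4 + 72 h + 72 V^{2} + 72 h^{2}$)
$\left(184 \cdot 52 + D{\left(-140,15 \cdot 5 \right)}\right) - 238571 = \left(184 \cdot 52 + \left(4 + 72 \cdot 15 \cdot 5 + 72 \left(-140\right)^{2} + 72 \left(15 \cdot 5\right)^{2}\right)\right) - 238571 = \left(9568 + \left(4 + 72 \cdot 75 + 72 \cdot 19600 + 72 \cdot 75^{2}\right)\right) - 238571 = \left(9568 + \left(4 + 5400 + 1411200 + 72 \cdot 5625\right)\right) - 238571 = \left(9568 + \left(4 + 5400 + 1411200 + 405000\right)\right) - 238571 = \left(9568 + 1821604\right) - 238571 = 1831172 - 238571 = 1592601$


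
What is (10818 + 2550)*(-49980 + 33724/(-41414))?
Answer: -13835247987696/20707 ≈ -6.6814e+8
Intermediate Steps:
(10818 + 2550)*(-49980 + 33724/(-41414)) = 13368*(-49980 + 33724*(-1/41414)) = 13368*(-49980 - 16862/20707) = 13368*(-1034952722/20707) = -13835247987696/20707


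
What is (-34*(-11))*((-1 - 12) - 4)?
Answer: -6358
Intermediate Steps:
(-34*(-11))*((-1 - 12) - 4) = 374*(-13 - 4) = 374*(-17) = -6358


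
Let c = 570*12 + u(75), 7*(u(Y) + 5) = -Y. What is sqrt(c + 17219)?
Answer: sqrt(1178121)/7 ≈ 155.06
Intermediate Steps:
u(Y) = -5 - Y/7 (u(Y) = -5 + (-Y)/7 = -5 - Y/7)
c = 47770/7 (c = 570*12 + (-5 - 1/7*75) = 6840 + (-5 - 75/7) = 6840 - 110/7 = 47770/7 ≈ 6824.3)
sqrt(c + 17219) = sqrt(47770/7 + 17219) = sqrt(168303/7) = sqrt(1178121)/7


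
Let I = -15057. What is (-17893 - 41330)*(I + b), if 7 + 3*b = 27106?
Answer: 356759352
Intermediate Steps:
b = 9033 (b = -7/3 + (⅓)*27106 = -7/3 + 27106/3 = 9033)
(-17893 - 41330)*(I + b) = (-17893 - 41330)*(-15057 + 9033) = -59223*(-6024) = 356759352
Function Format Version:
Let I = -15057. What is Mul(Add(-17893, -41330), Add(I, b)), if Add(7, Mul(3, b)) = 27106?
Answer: 356759352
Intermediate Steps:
b = 9033 (b = Add(Rational(-7, 3), Mul(Rational(1, 3), 27106)) = Add(Rational(-7, 3), Rational(27106, 3)) = 9033)
Mul(Add(-17893, -41330), Add(I, b)) = Mul(Add(-17893, -41330), Add(-15057, 9033)) = Mul(-59223, -6024) = 356759352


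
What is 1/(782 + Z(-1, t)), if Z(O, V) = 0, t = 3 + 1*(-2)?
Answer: 1/782 ≈ 0.0012788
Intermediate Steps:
t = 1 (t = 3 - 2 = 1)
1/(782 + Z(-1, t)) = 1/(782 + 0) = 1/782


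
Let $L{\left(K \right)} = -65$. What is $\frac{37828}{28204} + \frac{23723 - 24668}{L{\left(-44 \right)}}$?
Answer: $\frac{1455580}{91663} \approx 15.88$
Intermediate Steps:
$\frac{37828}{28204} + \frac{23723 - 24668}{L{\left(-44 \right)}} = \frac{37828}{28204} + \frac{23723 - 24668}{-65} = 37828 \cdot \frac{1}{28204} + \left(23723 - 24668\right) \left(- \frac{1}{65}\right) = \frac{9457}{7051} - - \frac{189}{13} = \frac{9457}{7051} + \frac{189}{13} = \frac{1455580}{91663}$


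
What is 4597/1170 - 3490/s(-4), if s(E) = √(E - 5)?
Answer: 4597/1170 + 3490*I/3 ≈ 3.9291 + 1163.3*I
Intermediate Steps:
s(E) = √(-5 + E)
4597/1170 - 3490/s(-4) = 4597/1170 - 3490/√(-5 - 4) = 4597*(1/1170) - 3490*(-I/3) = 4597/1170 - 3490*(-I/3) = 4597/1170 - (-3490)*I/3 = 4597/1170 + 3490*I/3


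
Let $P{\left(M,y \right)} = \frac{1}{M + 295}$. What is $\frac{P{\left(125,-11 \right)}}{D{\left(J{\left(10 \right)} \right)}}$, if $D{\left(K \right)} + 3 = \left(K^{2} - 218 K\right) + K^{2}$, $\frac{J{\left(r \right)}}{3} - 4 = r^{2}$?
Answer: $\frac{1}{53200980} \approx 1.8797 \cdot 10^{-8}$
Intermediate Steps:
$P{\left(M,y \right)} = \frac{1}{295 + M}$
$J{\left(r \right)} = 12 + 3 r^{2}$
$D{\left(K \right)} = -3 - 218 K + 2 K^{2}$ ($D{\left(K \right)} = -3 + \left(\left(K^{2} - 218 K\right) + K^{2}\right) = -3 + \left(- 218 K + 2 K^{2}\right) = -3 - 218 K + 2 K^{2}$)
$\frac{P{\left(125,-11 \right)}}{D{\left(J{\left(10 \right)} \right)}} = \frac{1}{\left(295 + 125\right) \left(-3 - 218 \left(12 + 3 \cdot 10^{2}\right) + 2 \left(12 + 3 \cdot 10^{2}\right)^{2}\right)} = \frac{1}{420 \left(-3 - 218 \left(12 + 3 \cdot 100\right) + 2 \left(12 + 3 \cdot 100\right)^{2}\right)} = \frac{1}{420 \left(-3 - 218 \left(12 + 300\right) + 2 \left(12 + 300\right)^{2}\right)} = \frac{1}{420 \left(-3 - 68016 + 2 \cdot 312^{2}\right)} = \frac{1}{420 \left(-3 - 68016 + 2 \cdot 97344\right)} = \frac{1}{420 \left(-3 - 68016 + 194688\right)} = \frac{1}{420 \cdot 126669} = \frac{1}{420} \cdot \frac{1}{126669} = \frac{1}{53200980}$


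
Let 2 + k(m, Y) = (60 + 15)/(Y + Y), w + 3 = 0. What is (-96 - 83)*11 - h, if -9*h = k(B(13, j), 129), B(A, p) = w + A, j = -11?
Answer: -508051/258 ≈ -1969.2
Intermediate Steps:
w = -3 (w = -3 + 0 = -3)
B(A, p) = -3 + A
k(m, Y) = -2 + 75/(2*Y) (k(m, Y) = -2 + (60 + 15)/(Y + Y) = -2 + 75/((2*Y)) = -2 + 75*(1/(2*Y)) = -2 + 75/(2*Y))
h = 49/258 (h = -(-2 + (75/2)/129)/9 = -(-2 + (75/2)*(1/129))/9 = -(-2 + 25/86)/9 = -1/9*(-147/86) = 49/258 ≈ 0.18992)
(-96 - 83)*11 - h = (-96 - 83)*11 - 1*49/258 = -179*11 - 49/258 = -1969 - 49/258 = -508051/258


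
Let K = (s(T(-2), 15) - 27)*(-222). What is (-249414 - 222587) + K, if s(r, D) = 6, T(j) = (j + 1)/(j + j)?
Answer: -467339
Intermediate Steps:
T(j) = (1 + j)/(2*j) (T(j) = (1 + j)/((2*j)) = (1 + j)*(1/(2*j)) = (1 + j)/(2*j))
K = 4662 (K = (6 - 27)*(-222) = -21*(-222) = 4662)
(-249414 - 222587) + K = (-249414 - 222587) + 4662 = -472001 + 4662 = -467339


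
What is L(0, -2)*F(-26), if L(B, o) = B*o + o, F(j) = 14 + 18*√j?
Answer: -28 - 36*I*√26 ≈ -28.0 - 183.56*I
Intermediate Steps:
L(B, o) = o + B*o
L(0, -2)*F(-26) = (-2*(1 + 0))*(14 + 18*√(-26)) = (-2*1)*(14 + 18*(I*√26)) = -2*(14 + 18*I*√26) = -28 - 36*I*√26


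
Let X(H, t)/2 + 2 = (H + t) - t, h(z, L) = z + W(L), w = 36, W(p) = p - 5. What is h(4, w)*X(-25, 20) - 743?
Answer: -2633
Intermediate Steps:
W(p) = -5 + p
h(z, L) = -5 + L + z (h(z, L) = z + (-5 + L) = -5 + L + z)
X(H, t) = -4 + 2*H (X(H, t) = -4 + 2*((H + t) - t) = -4 + 2*H)
h(4, w)*X(-25, 20) - 743 = (-5 + 36 + 4)*(-4 + 2*(-25)) - 743 = 35*(-4 - 50) - 743 = 35*(-54) - 743 = -1890 - 743 = -2633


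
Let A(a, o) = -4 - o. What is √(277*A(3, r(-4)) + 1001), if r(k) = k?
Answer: √1001 ≈ 31.639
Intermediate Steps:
√(277*A(3, r(-4)) + 1001) = √(277*(-4 - 1*(-4)) + 1001) = √(277*(-4 + 4) + 1001) = √(277*0 + 1001) = √(0 + 1001) = √1001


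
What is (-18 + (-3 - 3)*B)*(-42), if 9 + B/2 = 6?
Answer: -756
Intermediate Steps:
B = -6 (B = -18 + 2*6 = -18 + 12 = -6)
(-18 + (-3 - 3)*B)*(-42) = (-18 + (-3 - 3)*(-6))*(-42) = (-18 - 6*(-6))*(-42) = (-18 + 36)*(-42) = 18*(-42) = -756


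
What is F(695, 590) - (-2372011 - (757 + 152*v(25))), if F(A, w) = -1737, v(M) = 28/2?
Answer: 2373159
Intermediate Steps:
v(M) = 14 (v(M) = 28*(½) = 14)
F(695, 590) - (-2372011 - (757 + 152*v(25))) = -1737 - (-2372011 - (757 + 152*14)) = -1737 - (-2372011 - (757 + 2128)) = -1737 - (-2372011 - 1*2885) = -1737 - (-2372011 - 2885) = -1737 - 1*(-2374896) = -1737 + 2374896 = 2373159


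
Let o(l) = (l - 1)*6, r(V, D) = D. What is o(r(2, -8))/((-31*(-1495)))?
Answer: -54/46345 ≈ -0.0011652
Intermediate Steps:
o(l) = -6 + 6*l (o(l) = (-1 + l)*6 = -6 + 6*l)
o(r(2, -8))/((-31*(-1495))) = (-6 + 6*(-8))/((-31*(-1495))) = (-6 - 48)/46345 = -54*1/46345 = -54/46345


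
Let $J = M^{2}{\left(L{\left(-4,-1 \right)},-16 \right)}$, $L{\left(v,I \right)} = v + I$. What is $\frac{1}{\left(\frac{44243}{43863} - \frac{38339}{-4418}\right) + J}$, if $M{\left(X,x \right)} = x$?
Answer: $\frac{193786734}{51486533035} \approx 0.0037638$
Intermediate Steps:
$L{\left(v,I \right)} = I + v$
$J = 256$ ($J = \left(-16\right)^{2} = 256$)
$\frac{1}{\left(\frac{44243}{43863} - \frac{38339}{-4418}\right) + J} = \frac{1}{\left(\frac{44243}{43863} - \frac{38339}{-4418}\right) + 256} = \frac{1}{\left(44243 \cdot \frac{1}{43863} - - \frac{38339}{4418}\right) + 256} = \frac{1}{\left(\frac{44243}{43863} + \frac{38339}{4418}\right) + 256} = \frac{1}{\frac{1877129131}{193786734} + 256} = \frac{1}{\frac{51486533035}{193786734}} = \frac{193786734}{51486533035}$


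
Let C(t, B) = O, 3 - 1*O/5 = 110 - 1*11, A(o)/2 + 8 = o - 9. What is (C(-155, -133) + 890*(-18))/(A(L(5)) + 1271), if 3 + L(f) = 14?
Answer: -16500/1259 ≈ -13.106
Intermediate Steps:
L(f) = 11 (L(f) = -3 + 14 = 11)
A(o) = -34 + 2*o (A(o) = -16 + 2*(o - 9) = -16 + 2*(-9 + o) = -16 + (-18 + 2*o) = -34 + 2*o)
O = -480 (O = 15 - 5*(110 - 1*11) = 15 - 5*(110 - 11) = 15 - 5*99 = 15 - 495 = -480)
C(t, B) = -480
(C(-155, -133) + 890*(-18))/(A(L(5)) + 1271) = (-480 + 890*(-18))/((-34 + 2*11) + 1271) = (-480 - 16020)/((-34 + 22) + 1271) = -16500/(-12 + 1271) = -16500/1259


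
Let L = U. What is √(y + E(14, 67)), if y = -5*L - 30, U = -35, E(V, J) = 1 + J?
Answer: √213 ≈ 14.595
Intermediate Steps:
L = -35
y = 145 (y = -5*(-35) - 30 = 175 - 30 = 145)
√(y + E(14, 67)) = √(145 + (1 + 67)) = √(145 + 68) = √213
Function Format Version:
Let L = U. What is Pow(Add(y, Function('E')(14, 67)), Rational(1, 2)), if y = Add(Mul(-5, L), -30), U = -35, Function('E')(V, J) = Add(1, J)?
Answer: Pow(213, Rational(1, 2)) ≈ 14.595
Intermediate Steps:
L = -35
y = 145 (y = Add(Mul(-5, -35), -30) = Add(175, -30) = 145)
Pow(Add(y, Function('E')(14, 67)), Rational(1, 2)) = Pow(Add(145, Add(1, 67)), Rational(1, 2)) = Pow(Add(145, 68), Rational(1, 2)) = Pow(213, Rational(1, 2))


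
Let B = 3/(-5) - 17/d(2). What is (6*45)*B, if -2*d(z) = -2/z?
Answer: -9342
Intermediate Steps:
d(z) = 1/z (d(z) = -(-1)/z = 1/z)
B = -173/5 (B = 3/(-5) - 17/(1/2) = 3*(-⅕) - 17/½ = -⅗ - 17*2 = -⅗ - 34 = -173/5 ≈ -34.600)
(6*45)*B = (6*45)*(-173/5) = 270*(-173/5) = -9342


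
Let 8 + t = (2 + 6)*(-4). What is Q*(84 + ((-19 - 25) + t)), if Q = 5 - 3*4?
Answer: 0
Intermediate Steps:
t = -40 (t = -8 + (2 + 6)*(-4) = -8 + 8*(-4) = -8 - 32 = -40)
Q = -7 (Q = 5 - 12 = -7)
Q*(84 + ((-19 - 25) + t)) = -7*(84 + ((-19 - 25) - 40)) = -7*(84 + (-44 - 40)) = -7*(84 - 84) = -7*0 = 0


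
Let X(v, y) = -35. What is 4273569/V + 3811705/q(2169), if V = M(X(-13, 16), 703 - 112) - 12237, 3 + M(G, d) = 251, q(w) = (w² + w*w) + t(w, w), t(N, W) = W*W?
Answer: -60270099613382/169208945487 ≈ -356.19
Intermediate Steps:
t(N, W) = W²
q(w) = 3*w² (q(w) = (w² + w*w) + w² = (w² + w²) + w² = 2*w² + w² = 3*w²)
M(G, d) = 248 (M(G, d) = -3 + 251 = 248)
V = -11989 (V = 248 - 12237 = -11989)
4273569/V + 3811705/q(2169) = 4273569/(-11989) + 3811705/((3*2169²)) = 4273569*(-1/11989) + 3811705/((3*4704561)) = -4273569/11989 + 3811705/14113683 = -60270099613382/169208945487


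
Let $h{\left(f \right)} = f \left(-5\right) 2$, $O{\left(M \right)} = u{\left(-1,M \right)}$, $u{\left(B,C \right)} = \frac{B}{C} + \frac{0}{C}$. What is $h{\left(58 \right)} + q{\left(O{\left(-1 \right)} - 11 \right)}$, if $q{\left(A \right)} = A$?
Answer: $-590$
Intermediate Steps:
$u{\left(B,C \right)} = \frac{B}{C}$ ($u{\left(B,C \right)} = \frac{B}{C} + 0 = \frac{B}{C}$)
$O{\left(M \right)} = - \frac{1}{M}$
$h{\left(f \right)} = - 10 f$ ($h{\left(f \right)} = - 5 f 2 = - 10 f$)
$h{\left(58 \right)} + q{\left(O{\left(-1 \right)} - 11 \right)} = \left(-10\right) 58 - 10 = -580 - 10 = -590$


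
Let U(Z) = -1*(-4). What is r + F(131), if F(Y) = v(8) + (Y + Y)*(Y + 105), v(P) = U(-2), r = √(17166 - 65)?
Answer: 61836 + 7*√349 ≈ 61967.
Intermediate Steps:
U(Z) = 4
r = 7*√349 (r = √17101 = 7*√349 ≈ 130.77)
v(P) = 4
F(Y) = 4 + 2*Y*(105 + Y) (F(Y) = 4 + (Y + Y)*(Y + 105) = 4 + (2*Y)*(105 + Y) = 4 + 2*Y*(105 + Y))
r + F(131) = 7*√349 + (4 + 2*131² + 210*131) = 7*√349 + (4 + 2*17161 + 27510) = 7*√349 + (4 + 34322 + 27510) = 7*√349 + 61836 = 61836 + 7*√349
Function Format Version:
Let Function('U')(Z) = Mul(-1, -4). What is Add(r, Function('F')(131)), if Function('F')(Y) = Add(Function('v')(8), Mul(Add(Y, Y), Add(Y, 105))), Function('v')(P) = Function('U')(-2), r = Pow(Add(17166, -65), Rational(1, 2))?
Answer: Add(61836, Mul(7, Pow(349, Rational(1, 2)))) ≈ 61967.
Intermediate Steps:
Function('U')(Z) = 4
r = Mul(7, Pow(349, Rational(1, 2))) (r = Pow(17101, Rational(1, 2)) = Mul(7, Pow(349, Rational(1, 2))) ≈ 130.77)
Function('v')(P) = 4
Function('F')(Y) = Add(4, Mul(2, Y, Add(105, Y))) (Function('F')(Y) = Add(4, Mul(Add(Y, Y), Add(Y, 105))) = Add(4, Mul(Mul(2, Y), Add(105, Y))) = Add(4, Mul(2, Y, Add(105, Y))))
Add(r, Function('F')(131)) = Add(Mul(7, Pow(349, Rational(1, 2))), Add(4, Mul(2, Pow(131, 2)), Mul(210, 131))) = Add(Mul(7, Pow(349, Rational(1, 2))), Add(4, Mul(2, 17161), 27510)) = Add(Mul(7, Pow(349, Rational(1, 2))), Add(4, 34322, 27510)) = Add(Mul(7, Pow(349, Rational(1, 2))), 61836) = Add(61836, Mul(7, Pow(349, Rational(1, 2))))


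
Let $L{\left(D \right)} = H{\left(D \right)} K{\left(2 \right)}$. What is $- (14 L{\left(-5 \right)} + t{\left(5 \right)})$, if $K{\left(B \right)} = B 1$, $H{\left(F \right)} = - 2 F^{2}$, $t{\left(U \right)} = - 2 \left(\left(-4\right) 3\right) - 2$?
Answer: $1378$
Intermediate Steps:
$t{\left(U \right)} = 22$ ($t{\left(U \right)} = \left(-2\right) \left(-12\right) - 2 = 24 - 2 = 22$)
$K{\left(B \right)} = B$
$L{\left(D \right)} = - 4 D^{2}$ ($L{\left(D \right)} = - 2 D^{2} \cdot 2 = - 4 D^{2}$)
$- (14 L{\left(-5 \right)} + t{\left(5 \right)}) = - (14 \left(- 4 \left(-5\right)^{2}\right) + 22) = - (14 \left(\left(-4\right) 25\right) + 22) = - (14 \left(-100\right) + 22) = - (-1400 + 22) = \left(-1\right) \left(-1378\right) = 1378$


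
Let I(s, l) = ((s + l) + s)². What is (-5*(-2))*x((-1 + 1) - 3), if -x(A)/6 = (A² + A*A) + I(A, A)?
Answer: -5940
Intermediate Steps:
I(s, l) = (l + 2*s)² (I(s, l) = ((l + s) + s)² = (l + 2*s)²)
x(A) = -66*A² (x(A) = -6*((A² + A*A) + (A + 2*A)²) = -6*((A² + A²) + (3*A)²) = -6*(2*A² + 9*A²) = -66*A²)
(-5*(-2))*x((-1 + 1) - 3) = (-5*(-2))*(-66*((-1 + 1) - 3)²) = 10*(-66*(0 - 3)²) = 10*(-66*(-3)²) = 10*(-66*9) = 10*(-594) = -5940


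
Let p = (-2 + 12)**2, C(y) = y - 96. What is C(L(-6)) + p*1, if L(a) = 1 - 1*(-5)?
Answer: 10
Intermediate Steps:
L(a) = 6 (L(a) = 1 + 5 = 6)
C(y) = -96 + y
p = 100 (p = 10**2 = 100)
C(L(-6)) + p*1 = (-96 + 6) + 100*1 = -90 + 100 = 10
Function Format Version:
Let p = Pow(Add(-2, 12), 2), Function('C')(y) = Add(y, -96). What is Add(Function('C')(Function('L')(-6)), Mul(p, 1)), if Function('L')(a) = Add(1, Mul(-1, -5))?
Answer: 10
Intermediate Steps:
Function('L')(a) = 6 (Function('L')(a) = Add(1, 5) = 6)
Function('C')(y) = Add(-96, y)
p = 100 (p = Pow(10, 2) = 100)
Add(Function('C')(Function('L')(-6)), Mul(p, 1)) = Add(Add(-96, 6), Mul(100, 1)) = Add(-90, 100) = 10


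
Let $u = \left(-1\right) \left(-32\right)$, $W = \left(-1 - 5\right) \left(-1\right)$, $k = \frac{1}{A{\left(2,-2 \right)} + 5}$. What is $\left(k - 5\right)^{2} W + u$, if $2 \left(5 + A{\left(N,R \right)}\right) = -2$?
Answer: $248$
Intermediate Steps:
$A{\left(N,R \right)} = -6$ ($A{\left(N,R \right)} = -5 + \frac{1}{2} \left(-2\right) = -5 - 1 = -6$)
$k = -1$ ($k = \frac{1}{-6 + 5} = \frac{1}{-1} = -1$)
$W = 6$ ($W = \left(-6\right) \left(-1\right) = 6$)
$u = 32$
$\left(k - 5\right)^{2} W + u = \left(-1 - 5\right)^{2} \cdot 6 + 32 = \left(-6\right)^{2} \cdot 6 + 32 = 36 \cdot 6 + 32 = 216 + 32 = 248$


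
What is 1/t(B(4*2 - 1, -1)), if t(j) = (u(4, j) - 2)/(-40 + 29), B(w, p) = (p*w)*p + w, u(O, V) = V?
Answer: -11/12 ≈ -0.91667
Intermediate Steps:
B(w, p) = w + w*p**2 (B(w, p) = w*p**2 + w = w + w*p**2)
t(j) = 2/11 - j/11 (t(j) = (j - 2)/(-40 + 29) = (-2 + j)/(-11) = (-2 + j)*(-1/11) = 2/11 - j/11)
1/t(B(4*2 - 1, -1)) = 1/(2/11 - (4*2 - 1)*(1 + (-1)**2)/11) = 1/(2/11 - (8 - 1)*(1 + 1)/11) = 1/(2/11 - 7*2/11) = 1/(2/11 - 1/11*14) = 1/(2/11 - 14/11) = 1/(-12/11) = -11/12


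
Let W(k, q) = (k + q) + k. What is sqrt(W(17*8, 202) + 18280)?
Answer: sqrt(18754) ≈ 136.95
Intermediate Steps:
W(k, q) = q + 2*k
sqrt(W(17*8, 202) + 18280) = sqrt((202 + 2*(17*8)) + 18280) = sqrt((202 + 2*136) + 18280) = sqrt((202 + 272) + 18280) = sqrt(474 + 18280) = sqrt(18754)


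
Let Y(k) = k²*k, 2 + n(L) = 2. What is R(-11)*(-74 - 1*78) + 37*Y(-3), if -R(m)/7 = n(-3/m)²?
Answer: -999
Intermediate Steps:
n(L) = 0 (n(L) = -2 + 2 = 0)
Y(k) = k³
R(m) = 0 (R(m) = -7*0² = -7*0 = 0)
R(-11)*(-74 - 1*78) + 37*Y(-3) = 0*(-74 - 1*78) + 37*(-3)³ = 0*(-74 - 78) + 37*(-27) = 0*(-152) - 999 = 0 - 999 = -999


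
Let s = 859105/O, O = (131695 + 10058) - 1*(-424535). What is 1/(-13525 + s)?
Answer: -566288/7658186095 ≈ -7.3945e-5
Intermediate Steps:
O = 566288 (O = 141753 + 424535 = 566288)
s = 859105/566288 ≈ 1.5171
1/(-13525 + s) = 1/(-13525 + 859105/566288) = 1/(-7658186095/566288) = -566288/7658186095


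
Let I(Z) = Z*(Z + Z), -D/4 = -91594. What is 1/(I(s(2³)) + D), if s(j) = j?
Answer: 1/366504 ≈ 2.7285e-6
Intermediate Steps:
D = 366376 (D = -4*(-91594) = 366376)
I(Z) = 2*Z² (I(Z) = Z*(2*Z) = 2*Z²)
1/(I(s(2³)) + D) = 1/(2*(2³)² + 366376) = 1/(2*8² + 366376) = 1/(2*64 + 366376) = 1/(128 + 366376) = 1/366504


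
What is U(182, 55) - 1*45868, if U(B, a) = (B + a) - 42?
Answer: -45673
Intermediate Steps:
U(B, a) = -42 + B + a
U(182, 55) - 1*45868 = (-42 + 182 + 55) - 1*45868 = 195 - 45868 = -45673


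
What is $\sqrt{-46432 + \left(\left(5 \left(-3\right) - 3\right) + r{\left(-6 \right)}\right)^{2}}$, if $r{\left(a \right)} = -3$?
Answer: $i \sqrt{45991} \approx 214.46 i$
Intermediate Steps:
$\sqrt{-46432 + \left(\left(5 \left(-3\right) - 3\right) + r{\left(-6 \right)}\right)^{2}} = \sqrt{-46432 + \left(\left(5 \left(-3\right) - 3\right) - 3\right)^{2}} = \sqrt{-46432 + \left(\left(-15 - 3\right) - 3\right)^{2}} = \sqrt{-46432 + \left(-18 - 3\right)^{2}} = \sqrt{-46432 + \left(-21\right)^{2}} = \sqrt{-46432 + 441} = \sqrt{-45991} = i \sqrt{45991}$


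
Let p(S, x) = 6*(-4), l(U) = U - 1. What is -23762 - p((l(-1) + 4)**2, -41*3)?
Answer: -23738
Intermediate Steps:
l(U) = -1 + U
p(S, x) = -24
-23762 - p((l(-1) + 4)**2, -41*3) = -23762 - 1*(-24) = -23762 + 24 = -23738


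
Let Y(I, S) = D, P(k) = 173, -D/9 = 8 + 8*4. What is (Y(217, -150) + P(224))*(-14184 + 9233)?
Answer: 925837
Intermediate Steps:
D = -360 (D = -9*(8 + 8*4) = -9*(8 + 32) = -9*40 = -360)
Y(I, S) = -360
(Y(217, -150) + P(224))*(-14184 + 9233) = (-360 + 173)*(-14184 + 9233) = -187*(-4951) = 925837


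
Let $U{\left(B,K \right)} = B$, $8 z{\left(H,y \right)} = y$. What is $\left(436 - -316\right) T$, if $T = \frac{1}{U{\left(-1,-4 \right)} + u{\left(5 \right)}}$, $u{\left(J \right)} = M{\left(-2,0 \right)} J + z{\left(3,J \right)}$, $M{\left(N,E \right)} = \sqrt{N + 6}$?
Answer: $\frac{6016}{77} \approx 78.13$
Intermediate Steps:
$M{\left(N,E \right)} = \sqrt{6 + N}$
$z{\left(H,y \right)} = \frac{y}{8}$
$u{\left(J \right)} = \frac{17 J}{8}$ ($u{\left(J \right)} = \sqrt{6 - 2} J + \frac{J}{8} = \sqrt{4} J + \frac{J}{8} = 2 J + \frac{J}{8} = \frac{17 J}{8}$)
$T = \frac{8}{77}$ ($T = \frac{1}{-1 + \frac{17}{8} \cdot 5} = \frac{1}{-1 + \frac{85}{8}} = \frac{1}{\frac{77}{8}} = \frac{8}{77} \approx 0.1039$)
$\left(436 - -316\right) T = \left(436 - -316\right) \frac{8}{77} = \left(436 + 316\right) \frac{8}{77} = 752 \cdot \frac{8}{77} = \frac{6016}{77}$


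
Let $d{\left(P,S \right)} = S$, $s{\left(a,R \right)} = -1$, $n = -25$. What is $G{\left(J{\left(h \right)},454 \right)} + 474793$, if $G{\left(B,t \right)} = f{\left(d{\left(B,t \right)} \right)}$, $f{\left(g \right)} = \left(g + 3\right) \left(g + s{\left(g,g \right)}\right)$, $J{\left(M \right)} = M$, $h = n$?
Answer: $681814$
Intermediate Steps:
$h = -25$
$f{\left(g \right)} = \left(-1 + g\right) \left(3 + g\right)$ ($f{\left(g \right)} = \left(g + 3\right) \left(g - 1\right) = \left(3 + g\right) \left(-1 + g\right) = \left(-1 + g\right) \left(3 + g\right)$)
$G{\left(B,t \right)} = -3 + t^{2} + 2 t$
$G{\left(J{\left(h \right)},454 \right)} + 474793 = \left(-3 + 454^{2} + 2 \cdot 454\right) + 474793 = \left(-3 + 206116 + 908\right) + 474793 = 207021 + 474793 = 681814$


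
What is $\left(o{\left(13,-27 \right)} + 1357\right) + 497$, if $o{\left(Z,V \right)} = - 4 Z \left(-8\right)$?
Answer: $2270$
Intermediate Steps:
$o{\left(Z,V \right)} = 32 Z$
$\left(o{\left(13,-27 \right)} + 1357\right) + 497 = \left(32 \cdot 13 + 1357\right) + 497 = \left(416 + 1357\right) + 497 = 1773 + 497 = 2270$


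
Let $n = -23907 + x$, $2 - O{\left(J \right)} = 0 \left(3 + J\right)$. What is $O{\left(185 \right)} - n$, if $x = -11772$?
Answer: $35681$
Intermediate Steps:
$O{\left(J \right)} = 2$ ($O{\left(J \right)} = 2 - 0 \left(3 + J\right) = 2 - 0 = 2 + 0 = 2$)
$n = -35679$ ($n = -23907 - 11772 = -35679$)
$O{\left(185 \right)} - n = 2 - -35679 = 2 + 35679 = 35681$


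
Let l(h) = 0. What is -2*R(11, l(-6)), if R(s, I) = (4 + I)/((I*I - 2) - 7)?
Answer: 8/9 ≈ 0.88889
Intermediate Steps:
R(s, I) = (4 + I)/(-9 + I**2) (R(s, I) = (4 + I)/((I**2 - 2) - 7) = (4 + I)/((-2 + I**2) - 7) = (4 + I)/(-9 + I**2))
-2*R(11, l(-6)) = -2*(4 + 0)/(-9 + 0**2) = -2*4/(-9 + 0) = -2*4/(-9) = -(-2)*4/9 = -2*(-4/9) = 8/9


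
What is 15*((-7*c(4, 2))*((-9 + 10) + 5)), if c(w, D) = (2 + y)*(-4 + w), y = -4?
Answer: 0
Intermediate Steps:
c(w, D) = 8 - 2*w (c(w, D) = (2 - 4)*(-4 + w) = -2*(-4 + w) = 8 - 2*w)
15*((-7*c(4, 2))*((-9 + 10) + 5)) = 15*((-7*(8 - 2*4))*((-9 + 10) + 5)) = 15*((-7*(8 - 8))*(1 + 5)) = 15*(-7*0*6) = 15*(0*6) = 15*0 = 0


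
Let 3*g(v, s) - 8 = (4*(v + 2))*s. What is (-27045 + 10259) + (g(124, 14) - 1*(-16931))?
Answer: 7499/3 ≈ 2499.7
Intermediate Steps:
g(v, s) = 8/3 + s*(8 + 4*v)/3 (g(v, s) = 8/3 + ((4*(v + 2))*s)/3 = 8/3 + ((4*(2 + v))*s)/3 = 8/3 + ((8 + 4*v)*s)/3 = 8/3 + (s*(8 + 4*v))/3 = 8/3 + s*(8 + 4*v)/3)
(-27045 + 10259) + (g(124, 14) - 1*(-16931)) = (-27045 + 10259) + ((8/3 + (8/3)*14 + (4/3)*14*124) - 1*(-16931)) = -16786 + ((8/3 + 112/3 + 6944/3) + 16931) = -16786 + (7064/3 + 16931) = -16786 + 57857/3 = 7499/3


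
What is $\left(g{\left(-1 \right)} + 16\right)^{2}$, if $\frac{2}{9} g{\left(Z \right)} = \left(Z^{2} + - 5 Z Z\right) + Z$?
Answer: $\frac{169}{4} \approx 42.25$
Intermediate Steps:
$g{\left(Z \right)} = - 18 Z^{2} + \frac{9 Z}{2}$ ($g{\left(Z \right)} = \frac{9 \left(\left(Z^{2} + - 5 Z Z\right) + Z\right)}{2} = \frac{9 \left(\left(Z^{2} - 5 Z^{2}\right) + Z\right)}{2} = \frac{9 \left(- 4 Z^{2} + Z\right)}{2} = \frac{9 \left(Z - 4 Z^{2}\right)}{2} = - 18 Z^{2} + \frac{9 Z}{2}$)
$\left(g{\left(-1 \right)} + 16\right)^{2} = \left(\frac{9}{2} \left(-1\right) \left(1 - -4\right) + 16\right)^{2} = \left(\frac{9}{2} \left(-1\right) \left(1 + 4\right) + 16\right)^{2} = \left(\frac{9}{2} \left(-1\right) 5 + 16\right)^{2} = \left(- \frac{45}{2} + 16\right)^{2} = \left(- \frac{13}{2}\right)^{2} = \frac{169}{4}$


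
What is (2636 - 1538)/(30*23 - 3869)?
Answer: -1098/3179 ≈ -0.34539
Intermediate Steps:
(2636 - 1538)/(30*23 - 3869) = 1098/(690 - 3869) = 1098/(-3179) = 1098*(-1/3179) = -1098/3179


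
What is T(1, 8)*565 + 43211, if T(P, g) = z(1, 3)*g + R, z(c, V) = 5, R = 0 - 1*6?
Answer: 62421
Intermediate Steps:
R = -6 (R = 0 - 6 = -6)
T(P, g) = -6 + 5*g (T(P, g) = 5*g - 6 = -6 + 5*g)
T(1, 8)*565 + 43211 = (-6 + 5*8)*565 + 43211 = (-6 + 40)*565 + 43211 = 34*565 + 43211 = 19210 + 43211 = 62421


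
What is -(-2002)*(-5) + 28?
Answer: -9982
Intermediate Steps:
-(-2002)*(-5) + 28 = -143*70 + 28 = -10010 + 28 = -9982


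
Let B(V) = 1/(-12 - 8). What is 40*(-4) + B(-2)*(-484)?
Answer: -679/5 ≈ -135.80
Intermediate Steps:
B(V) = -1/20 (B(V) = 1/(-20) = -1/20)
40*(-4) + B(-2)*(-484) = 40*(-4) - 1/20*(-484) = -160 + 121/5 = -679/5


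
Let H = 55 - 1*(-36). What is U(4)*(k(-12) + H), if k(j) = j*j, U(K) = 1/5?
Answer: 47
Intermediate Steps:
U(K) = ⅕
k(j) = j²
H = 91 (H = 55 + 36 = 91)
U(4)*(k(-12) + H) = ((-12)² + 91)/5 = (144 + 91)/5 = (⅕)*235 = 47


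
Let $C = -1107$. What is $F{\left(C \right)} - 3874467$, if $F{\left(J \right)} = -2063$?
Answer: $-3876530$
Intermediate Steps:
$F{\left(C \right)} - 3874467 = -2063 - 3874467 = -3876530$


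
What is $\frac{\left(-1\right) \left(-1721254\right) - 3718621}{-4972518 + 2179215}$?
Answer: $\frac{665789}{931101} \approx 0.71506$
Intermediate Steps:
$\frac{\left(-1\right) \left(-1721254\right) - 3718621}{-4972518 + 2179215} = \frac{1721254 - 3718621}{-2793303} = \left(-1997367\right) \left(- \frac{1}{2793303}\right) = \frac{665789}{931101}$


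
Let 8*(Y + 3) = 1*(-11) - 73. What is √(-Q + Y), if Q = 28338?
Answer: I*√113406/2 ≈ 168.38*I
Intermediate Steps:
Y = -27/2 (Y = -3 + (1*(-11) - 73)/8 = -3 + (-11 - 73)/8 = -3 + (⅛)*(-84) = -3 - 21/2 = -27/2 ≈ -13.500)
√(-Q + Y) = √(-1*28338 - 27/2) = √(-28338 - 27/2) = √(-56703/2) = I*√113406/2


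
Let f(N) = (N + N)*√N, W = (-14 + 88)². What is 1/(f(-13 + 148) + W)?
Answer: 1369/5036269 - 405*√15/10072538 ≈ 0.00011610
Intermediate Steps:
W = 5476 (W = 74² = 5476)
f(N) = 2*N^(3/2) (f(N) = (2*N)*√N = 2*N^(3/2))
1/(f(-13 + 148) + W) = 1/(2*(-13 + 148)^(3/2) + 5476) = 1/(2*135^(3/2) + 5476) = 1/(2*(405*√15) + 5476) = 1/(810*√15 + 5476) = 1/(5476 + 810*√15)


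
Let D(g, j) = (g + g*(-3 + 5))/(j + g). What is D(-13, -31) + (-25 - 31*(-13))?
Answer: 16671/44 ≈ 378.89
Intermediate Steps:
D(g, j) = 3*g/(g + j) (D(g, j) = (g + g*2)/(g + j) = (g + 2*g)/(g + j) = (3*g)/(g + j) = 3*g/(g + j))
D(-13, -31) + (-25 - 31*(-13)) = 3*(-13)/(-13 - 31) + (-25 - 31*(-13)) = 3*(-13)/(-44) + (-25 + 403) = 3*(-13)*(-1/44) + 378 = 39/44 + 378 = 16671/44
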